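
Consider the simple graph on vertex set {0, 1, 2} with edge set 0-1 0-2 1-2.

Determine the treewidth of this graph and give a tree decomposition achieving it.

Treewidth 2.
One such decomposition:
Bags: B1 = {0, 1, 2}
Tree: (single bag)

A single bag containing all 3 vertices is trivially a valid decomposition of width 2. Conversely, {0, 1, 2} is a clique of size 3, and the vertices of any clique must share a bag in every tree decomposition; so some bag has ≥ 3 vertices and tw(G) ≥ 2. Combining the bounds, tw(G) = 2.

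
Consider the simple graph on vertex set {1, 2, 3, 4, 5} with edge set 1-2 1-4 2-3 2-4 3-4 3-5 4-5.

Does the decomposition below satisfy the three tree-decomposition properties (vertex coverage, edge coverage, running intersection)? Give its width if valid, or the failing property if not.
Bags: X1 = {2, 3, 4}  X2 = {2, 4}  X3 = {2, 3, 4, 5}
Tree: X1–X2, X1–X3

A tree decomposition must satisfy three properties: every vertex lies in some bag; for every edge, both endpoints lie together in some bag; and for every vertex, the bags containing it form a connected subtree. Here vertex 1 appears in no bag, so the decomposition is invalid.

No — vertex 1 appears in no bag.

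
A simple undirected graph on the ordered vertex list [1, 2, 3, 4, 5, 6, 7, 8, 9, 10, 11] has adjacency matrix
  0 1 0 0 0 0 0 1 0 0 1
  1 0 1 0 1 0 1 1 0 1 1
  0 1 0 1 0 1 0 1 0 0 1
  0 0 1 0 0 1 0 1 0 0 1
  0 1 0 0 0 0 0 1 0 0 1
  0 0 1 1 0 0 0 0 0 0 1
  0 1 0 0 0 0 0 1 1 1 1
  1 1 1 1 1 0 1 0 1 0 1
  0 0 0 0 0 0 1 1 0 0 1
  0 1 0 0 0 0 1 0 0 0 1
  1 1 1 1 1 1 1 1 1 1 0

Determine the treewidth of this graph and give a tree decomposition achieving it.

Every bag has size at most 4, so the width is 4 − 1 = 3 and tw(G) ≤ 3. For the lower bound, the 4 vertices {7, 8, 9, 11} are pairwise adjacent, and any tree decomposition puts a clique entirely inside one bag — forcing width ≥ 3. Combining the bounds, tw(G) = 3.

Treewidth 3.
One optimal decomposition is:
Bags: B1 = {2, 3, 8, 11}  B2 = {3, 4, 8, 11}  B3 = {2, 5, 8, 11}  B4 = {1, 2, 8, 11}  B5 = {2, 7, 8, 11}  B6 = {3, 4, 6, 11}  B7 = {2, 7, 10, 11}  B8 = {7, 8, 9, 11}
Tree: B1–B2, B1–B3, B3–B4, B4–B5, B2–B6, B5–B7, B5–B8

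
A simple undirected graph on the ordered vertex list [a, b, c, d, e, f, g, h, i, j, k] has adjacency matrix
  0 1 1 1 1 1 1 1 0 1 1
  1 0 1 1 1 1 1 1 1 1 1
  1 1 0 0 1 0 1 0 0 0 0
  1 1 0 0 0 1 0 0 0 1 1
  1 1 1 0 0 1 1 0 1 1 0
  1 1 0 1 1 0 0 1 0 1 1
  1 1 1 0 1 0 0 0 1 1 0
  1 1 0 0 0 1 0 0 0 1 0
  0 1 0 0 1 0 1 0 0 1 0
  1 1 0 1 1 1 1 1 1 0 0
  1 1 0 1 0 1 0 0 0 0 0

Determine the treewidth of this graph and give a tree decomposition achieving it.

Each bag holds 5 vertices, so the decomposition has width 4, which upper-bounds the treewidth. On the other hand G contains the 5-clique {a, b, e, g, j}. A clique must lie in a single bag of any decomposition, so no decomposition can have width below 4. Combining the bounds, tw(G) = 4.

Treewidth 4.
One optimal decomposition is:
Bags: B1 = {a, b, e, g, j}  B2 = {b, e, g, i, j}  B3 = {a, b, e, f, j}  B4 = {a, b, c, e, g}  B5 = {a, b, f, h, j}  B6 = {a, b, d, f, j}  B7 = {a, b, d, f, k}
Tree: B1–B2, B1–B3, B1–B4, B3–B5, B5–B6, B6–B7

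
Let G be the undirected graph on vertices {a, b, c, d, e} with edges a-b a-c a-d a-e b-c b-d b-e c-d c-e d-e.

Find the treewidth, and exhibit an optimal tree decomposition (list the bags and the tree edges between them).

Treewidth 4.
One such decomposition:
Bags: B1 = {a, b, c, d, e}
Tree: (single bag)

A single bag containing all 5 vertices is trivially a valid decomposition of width 4. On the other hand G contains the 5-clique {a, b, c, d, e}. A clique must lie in a single bag of any decomposition, so no decomposition can have width below 4. Combining the bounds, tw(G) = 4.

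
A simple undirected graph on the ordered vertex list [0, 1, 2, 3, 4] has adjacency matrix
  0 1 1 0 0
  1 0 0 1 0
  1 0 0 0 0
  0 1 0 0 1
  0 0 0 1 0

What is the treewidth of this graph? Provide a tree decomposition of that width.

Treewidth 1.
One such decomposition:
Bags: B1 = {0, 2}  B2 = {0, 1}  B3 = {1, 3}  B4 = {3, 4}
Tree: B1–B2, B2–B3, B3–B4

Every bag has size at most 2, so the width is 2 − 1 = 1 and tw(G) ≤ 1. Since G has at least one edge (e.g. 2–0), it is not an edgeless graph, so tw(G) ≥ 1. Therefore the treewidth is 1.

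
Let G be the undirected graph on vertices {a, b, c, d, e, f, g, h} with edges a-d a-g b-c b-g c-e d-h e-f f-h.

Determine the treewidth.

2

A width-2 tree decomposition is:
Bags: B1 = {c, e, f}  B2 = {c, f, h}  B3 = {c, d, h}  B4 = {a, c, d}  B5 = {a, c, g}  B6 = {b, c, g}
Tree: B1–B2, B2–B3, B3–B4, B4–B5, B5–B6
Each bag holds 3 vertices, so the decomposition has width 2, which upper-bounds the treewidth. For the lower bound, G contains the cycle c–e–f–h–d–a–g–b–c, so G is not a forest; only forests have treewidth ≤ 1, hence tw(G) ≥ 2. The upper and lower bounds meet at 2, so that is the treewidth.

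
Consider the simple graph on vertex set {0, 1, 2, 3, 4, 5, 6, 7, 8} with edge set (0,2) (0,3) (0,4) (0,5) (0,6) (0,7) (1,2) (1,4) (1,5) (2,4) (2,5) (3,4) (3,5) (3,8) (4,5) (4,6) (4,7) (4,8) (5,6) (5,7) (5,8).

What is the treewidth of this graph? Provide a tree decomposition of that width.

Treewidth 3.
One such decomposition:
Bags: B1 = {3, 4, 5, 8}  B2 = {0, 3, 4, 5}  B3 = {0, 2, 4, 5}  B4 = {0, 4, 5, 7}  B5 = {0, 4, 5, 6}  B6 = {1, 2, 4, 5}
Tree: B1–B2, B2–B3, B2–B4, B4–B5, B3–B6

Each bag holds 4 vertices, so the decomposition has width 3, which upper-bounds the treewidth. On the other hand G contains the 4-clique {0, 2, 4, 5}. A clique must lie in a single bag of any decomposition, so no decomposition can have width below 3. The upper and lower bounds meet at 3, so that is the treewidth.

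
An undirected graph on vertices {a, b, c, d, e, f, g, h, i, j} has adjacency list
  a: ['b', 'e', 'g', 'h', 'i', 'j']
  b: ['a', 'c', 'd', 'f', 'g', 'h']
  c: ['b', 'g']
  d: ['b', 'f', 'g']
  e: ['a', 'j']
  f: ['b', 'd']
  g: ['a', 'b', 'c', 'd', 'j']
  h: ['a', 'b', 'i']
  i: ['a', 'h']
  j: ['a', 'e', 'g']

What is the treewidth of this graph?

2

A width-2 tree decomposition is:
Bags: B1 = {a, g, j}  B2 = {a, b, g}  B3 = {a, b, h}  B4 = {a, h, i}  B5 = {b, d, g}  B6 = {b, c, g}  B7 = {a, e, j}  B8 = {b, d, f}
Tree: B1–B2, B2–B3, B3–B4, B2–B5, B2–B6, B1–B7, B5–B8
Every bag has size at most 3, so the width is 3 − 1 = 2 and tw(G) ≤ 2. Conversely, {a, g, j} is a clique of size 3, and the vertices of any clique must share a bag in every tree decomposition; so some bag has ≥ 3 vertices and tw(G) ≥ 2. The upper and lower bounds meet at 2, so that is the treewidth.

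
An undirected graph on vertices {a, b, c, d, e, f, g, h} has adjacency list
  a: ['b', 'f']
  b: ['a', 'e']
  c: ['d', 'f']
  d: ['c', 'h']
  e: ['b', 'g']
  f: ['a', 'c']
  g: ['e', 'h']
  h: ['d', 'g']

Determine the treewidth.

A width-2 tree decomposition is:
Bags: B1 = {c, d, h}  B2 = {c, f, h}  B3 = {a, f, h}  B4 = {a, b, h}  B5 = {b, e, h}  B6 = {e, g, h}
Tree: B1–B2, B2–B3, B3–B4, B4–B5, B5–B6
Each bag holds 3 vertices, so the decomposition has width 2, which upper-bounds the treewidth. Since h–d–c–f–a–b–e–g–h is a cycle in G, G is not acyclic. Forests are exactly the graphs of treewidth ≤ 1, so tw(G) ≥ 2. Combining the bounds, tw(G) = 2.

2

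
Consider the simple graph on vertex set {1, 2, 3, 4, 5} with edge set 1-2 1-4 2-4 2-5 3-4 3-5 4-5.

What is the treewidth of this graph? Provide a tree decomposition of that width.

The largest bag has 3 vertices, giving width 2; this decomposition certifies tw(G) ≤ 2. For the lower bound, the 3 vertices {1, 2, 4} are pairwise adjacent, and any tree decomposition puts a clique entirely inside one bag — forcing width ≥ 2. Hence tw(G) = 2 exactly.

Treewidth 2.
One such decomposition:
Bags: B1 = {2, 4, 5}  B2 = {1, 2, 4}  B3 = {3, 4, 5}
Tree: B1–B2, B1–B3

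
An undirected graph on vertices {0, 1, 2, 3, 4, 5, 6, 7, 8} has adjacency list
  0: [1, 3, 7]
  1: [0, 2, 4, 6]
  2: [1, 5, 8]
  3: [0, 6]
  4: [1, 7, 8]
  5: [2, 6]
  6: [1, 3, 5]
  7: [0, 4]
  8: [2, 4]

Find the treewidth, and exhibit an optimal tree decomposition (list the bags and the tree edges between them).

Treewidth 3.
One optimal decomposition is:
Bags: B1 = {0, 3, 6, 7}  B2 = {0, 1, 6, 7}  B3 = {1, 4, 6, 7}  B4 = {1, 4, 5, 6}  B5 = {1, 2, 4, 5}  B6 = {2, 4, 5, 8}
Tree: B1–B2, B2–B3, B3–B4, B4–B5, B5–B6

The largest bag has 4 vertices, giving width 3; this decomposition certifies tw(G) ≤ 3. For the lower bound: the 4 vertex sets {0,3,7}, {6}, {1}, {2,4,5,8} are disjoint, each induces a connected subgraph, and every pair is joined by at least one edge of G. Contracting each set to a single vertex therefore yields K_{4} as a minor, and since treewidth is minor-monotone, tw(G) ≥ tw(K_{4}) = 3. Hence tw(G) = 3 exactly.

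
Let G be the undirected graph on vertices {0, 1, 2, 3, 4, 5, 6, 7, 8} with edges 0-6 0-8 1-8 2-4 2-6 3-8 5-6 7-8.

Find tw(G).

1

A width-1 tree decomposition is:
Bags: B1 = {0, 8}  B2 = {1, 8}  B3 = {7, 8}  B4 = {0, 6}  B5 = {2, 6}  B6 = {3, 8}  B7 = {5, 6}  B8 = {2, 4}
Tree: B1–B2, B2–B3, B1–B4, B4–B5, B3–B6, B4–B7, B5–B8
The largest bag has 2 vertices, giving width 1; this decomposition certifies tw(G) ≤ 1. G has an edge, so its treewidth is at least 1. Therefore the treewidth is 1.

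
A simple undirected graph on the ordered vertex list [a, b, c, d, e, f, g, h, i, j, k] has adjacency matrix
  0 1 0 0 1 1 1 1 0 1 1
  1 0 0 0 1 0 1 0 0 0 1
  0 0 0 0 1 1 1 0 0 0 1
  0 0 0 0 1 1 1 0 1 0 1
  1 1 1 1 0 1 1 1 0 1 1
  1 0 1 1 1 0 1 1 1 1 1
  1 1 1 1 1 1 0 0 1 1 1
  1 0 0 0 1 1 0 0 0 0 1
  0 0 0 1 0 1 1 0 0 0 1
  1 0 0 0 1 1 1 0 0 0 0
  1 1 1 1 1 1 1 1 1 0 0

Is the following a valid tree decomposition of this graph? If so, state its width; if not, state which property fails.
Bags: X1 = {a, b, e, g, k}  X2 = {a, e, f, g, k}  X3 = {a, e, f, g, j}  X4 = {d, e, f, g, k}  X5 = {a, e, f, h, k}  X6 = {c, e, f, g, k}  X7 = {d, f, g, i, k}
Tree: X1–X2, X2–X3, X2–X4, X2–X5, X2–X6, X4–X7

Yes; width 4.

Every vertex of G appears in some bag (union = {a, b, c, d, e, f, g, h, i, j, k}); every edge is covered by a bag; and for each vertex v the set of bags containing v is connected in the bag tree. The decomposition is therefore valid. The largest bag has 5 vertices, so the width is 4.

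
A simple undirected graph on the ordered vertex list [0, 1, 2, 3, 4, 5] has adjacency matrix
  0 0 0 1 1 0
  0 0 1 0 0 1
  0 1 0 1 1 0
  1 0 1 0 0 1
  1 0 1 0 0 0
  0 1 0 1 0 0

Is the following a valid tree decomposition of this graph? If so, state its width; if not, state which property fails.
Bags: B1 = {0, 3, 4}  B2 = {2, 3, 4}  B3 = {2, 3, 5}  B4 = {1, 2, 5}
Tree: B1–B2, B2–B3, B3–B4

Yes; width 2.

Checking the three conditions: (i) the bags cover all of {0, 1, 2, 3, 4, 5}; (ii) for each edge, some bag contains both endpoints; (iii) the bags containing any fixed vertex form a subtree. All hold, so the decomposition is valid with width 3 − 1 = 2.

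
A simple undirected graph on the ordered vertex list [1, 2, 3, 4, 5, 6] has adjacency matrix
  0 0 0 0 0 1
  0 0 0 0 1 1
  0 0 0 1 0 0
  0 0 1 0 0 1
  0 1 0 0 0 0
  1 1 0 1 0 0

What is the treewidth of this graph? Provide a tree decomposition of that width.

Treewidth 1.
One optimal decomposition is:
Bags: B1 = {2, 6}  B2 = {2, 5}  B3 = {1, 6}  B4 = {4, 6}  B5 = {3, 4}
Tree: B1–B2, B1–B3, B3–B4, B4–B5

Every bag has size at most 2, so the width is 2 − 1 = 1 and tw(G) ≤ 1. Any graph with an edge has treewidth ≥ 1, and G has the edge 6–2. Combining the bounds, tw(G) = 1.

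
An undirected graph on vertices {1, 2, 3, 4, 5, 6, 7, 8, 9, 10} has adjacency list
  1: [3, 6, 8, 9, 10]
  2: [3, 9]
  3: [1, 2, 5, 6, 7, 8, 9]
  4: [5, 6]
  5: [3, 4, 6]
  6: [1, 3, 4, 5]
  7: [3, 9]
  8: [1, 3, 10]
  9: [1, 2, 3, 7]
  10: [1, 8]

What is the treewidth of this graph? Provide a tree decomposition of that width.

Treewidth 2.
Bags: B1 = {3, 5, 6}  B2 = {1, 3, 6}  B3 = {1, 3, 8}  B4 = {1, 3, 9}  B5 = {3, 7, 9}  B6 = {4, 5, 6}  B7 = {1, 8, 10}  B8 = {2, 3, 9}
Tree: B1–B2, B2–B3, B2–B4, B4–B5, B1–B6, B3–B7, B5–B8

The largest bag has 3 vertices, giving width 2; this decomposition certifies tw(G) ≤ 2. On the other hand G contains the 3-clique {1, 8, 10}. A clique must lie in a single bag of any decomposition, so no decomposition can have width below 2. Hence tw(G) = 2 exactly.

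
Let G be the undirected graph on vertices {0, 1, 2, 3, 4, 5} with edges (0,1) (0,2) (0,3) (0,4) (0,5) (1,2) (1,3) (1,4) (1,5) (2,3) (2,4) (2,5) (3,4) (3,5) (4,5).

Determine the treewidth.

A width-5 tree decomposition is:
Bags: B1 = {0, 1, 2, 3, 4, 5}
Tree: (single bag)
A single bag containing all 6 vertices is trivially a valid decomposition of width 5. On the other hand G contains the 6-clique {0, 1, 2, 3, 4, 5}. A clique must lie in a single bag of any decomposition, so no decomposition can have width below 5. Combining the bounds, tw(G) = 5.

5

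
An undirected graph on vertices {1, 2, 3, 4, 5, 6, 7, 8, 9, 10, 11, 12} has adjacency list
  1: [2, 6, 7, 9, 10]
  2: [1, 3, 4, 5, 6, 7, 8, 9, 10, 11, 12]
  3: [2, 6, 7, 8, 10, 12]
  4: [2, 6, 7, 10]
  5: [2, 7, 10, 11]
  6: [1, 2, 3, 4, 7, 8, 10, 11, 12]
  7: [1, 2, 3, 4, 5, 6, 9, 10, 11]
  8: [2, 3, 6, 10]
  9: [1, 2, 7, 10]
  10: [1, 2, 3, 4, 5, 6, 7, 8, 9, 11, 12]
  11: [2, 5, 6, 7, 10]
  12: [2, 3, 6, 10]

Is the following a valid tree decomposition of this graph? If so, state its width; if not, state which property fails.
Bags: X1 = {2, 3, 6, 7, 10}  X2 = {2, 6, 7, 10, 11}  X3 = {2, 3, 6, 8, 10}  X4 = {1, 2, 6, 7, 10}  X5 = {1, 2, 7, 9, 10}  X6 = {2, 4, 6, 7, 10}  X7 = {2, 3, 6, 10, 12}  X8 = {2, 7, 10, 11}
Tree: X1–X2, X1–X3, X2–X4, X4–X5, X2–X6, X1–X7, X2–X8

A tree decomposition must satisfy three properties: every vertex lies in some bag; for every edge, both endpoints lie together in some bag; and for every vertex, the bags containing it form a connected subtree. Here vertex 5 appears in no bag, so the decomposition is invalid.

No — vertex 5 appears in no bag.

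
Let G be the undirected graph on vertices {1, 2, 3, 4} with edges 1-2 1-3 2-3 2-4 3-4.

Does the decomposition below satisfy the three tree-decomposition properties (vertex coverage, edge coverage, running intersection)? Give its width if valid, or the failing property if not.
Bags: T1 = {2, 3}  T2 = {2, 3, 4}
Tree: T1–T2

No — vertex 1 appears in no bag.

A tree decomposition must satisfy three properties: every vertex lies in some bag; for every edge, both endpoints lie together in some bag; and for every vertex, the bags containing it form a connected subtree. Here vertex 1 appears in no bag, so the decomposition is invalid.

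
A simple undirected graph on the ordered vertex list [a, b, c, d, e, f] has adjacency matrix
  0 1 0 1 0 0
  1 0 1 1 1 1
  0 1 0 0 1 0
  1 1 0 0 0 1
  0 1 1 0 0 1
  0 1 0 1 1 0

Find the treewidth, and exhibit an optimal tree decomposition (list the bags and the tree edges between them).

Treewidth 2.
One optimal decomposition is:
Bags: B1 = {b, c, e}  B2 = {b, e, f}  B3 = {b, d, f}  B4 = {a, b, d}
Tree: B1–B2, B2–B3, B3–B4

Each bag holds 3 vertices, so the decomposition has width 2, which upper-bounds the treewidth. For the lower bound, the 3 vertices {a, b, d} are pairwise adjacent, and any tree decomposition puts a clique entirely inside one bag — forcing width ≥ 2. Combining the bounds, tw(G) = 2.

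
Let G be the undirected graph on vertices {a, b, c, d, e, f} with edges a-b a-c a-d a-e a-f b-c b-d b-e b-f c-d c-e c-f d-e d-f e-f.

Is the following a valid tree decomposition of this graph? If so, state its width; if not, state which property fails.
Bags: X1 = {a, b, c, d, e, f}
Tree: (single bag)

Vertex coverage: the bags together contain {a, b, c, d, e, f}, the full vertex set. Edge coverage: each edge of G has both endpoints in at least one bag. Running intersection: for every vertex, the bags containing it form a connected subtree. All three properties hold, so this is a valid tree decomposition of width max|bag| − 1 = 5, and hence tw(G) ≤ 5.

Yes; width 5.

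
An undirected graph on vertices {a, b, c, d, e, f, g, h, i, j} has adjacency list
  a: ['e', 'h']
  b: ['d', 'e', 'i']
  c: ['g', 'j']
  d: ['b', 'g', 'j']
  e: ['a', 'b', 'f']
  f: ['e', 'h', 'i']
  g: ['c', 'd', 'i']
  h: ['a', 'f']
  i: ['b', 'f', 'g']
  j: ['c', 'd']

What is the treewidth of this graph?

A width-2 tree decomposition is:
Bags: B1 = {a, e, h}  B2 = {e, f, h}  B3 = {b, e, f}  B4 = {b, f, i}  B5 = {b, d, i}  B6 = {d, g, i}  B7 = {d, g, j}  B8 = {c, g, j}
Tree: B1–B2, B2–B3, B3–B4, B4–B5, B5–B6, B6–B7, B7–B8
The largest bag has 3 vertices, giving width 2; this decomposition certifies tw(G) ≤ 2. Since a–h–f–e–a is a cycle in G, G is not acyclic. Forests are exactly the graphs of treewidth ≤ 1, so tw(G) ≥ 2. Combining the bounds, tw(G) = 2.

2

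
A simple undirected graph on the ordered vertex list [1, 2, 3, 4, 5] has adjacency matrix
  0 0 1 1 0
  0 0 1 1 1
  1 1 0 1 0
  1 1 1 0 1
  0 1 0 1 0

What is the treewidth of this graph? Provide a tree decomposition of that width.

Treewidth 2.
Bags: B1 = {2, 4, 5}  B2 = {2, 3, 4}  B3 = {1, 3, 4}
Tree: B1–B2, B2–B3

Each bag holds 3 vertices, so the decomposition has width 2, which upper-bounds the treewidth. On the other hand G contains the 3-clique {1, 3, 4}. A clique must lie in a single bag of any decomposition, so no decomposition can have width below 2. Hence tw(G) = 2 exactly.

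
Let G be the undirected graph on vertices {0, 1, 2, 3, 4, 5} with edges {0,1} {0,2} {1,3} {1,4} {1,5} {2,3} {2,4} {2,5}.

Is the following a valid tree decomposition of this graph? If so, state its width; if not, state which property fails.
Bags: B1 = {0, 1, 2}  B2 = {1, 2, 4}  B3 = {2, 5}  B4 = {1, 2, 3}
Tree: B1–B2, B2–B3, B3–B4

No — edge (1,5) lies in no bag.

A tree decomposition must satisfy three properties: every vertex lies in some bag; for every edge, both endpoints lie together in some bag; and for every vertex, the bags containing it form a connected subtree. Here edge (1,5) lies in no bag, so the decomposition is invalid.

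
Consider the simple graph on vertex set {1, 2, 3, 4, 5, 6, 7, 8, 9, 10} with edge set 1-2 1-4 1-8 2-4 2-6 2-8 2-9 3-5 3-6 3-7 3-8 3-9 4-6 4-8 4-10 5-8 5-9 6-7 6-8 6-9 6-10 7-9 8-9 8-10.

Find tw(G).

A width-3 tree decomposition is:
Bags: B1 = {2, 6, 8, 9}  B2 = {3, 6, 8, 9}  B3 = {2, 4, 6, 8}  B4 = {3, 5, 8, 9}  B5 = {1, 2, 4, 8}  B6 = {3, 6, 7, 9}  B7 = {4, 6, 8, 10}
Tree: B1–B2, B1–B3, B2–B4, B3–B5, B2–B6, B3–B7
The largest bag has 4 vertices, giving width 3; this decomposition certifies tw(G) ≤ 3. Conversely, {1, 2, 4, 8} is a clique of size 4, and the vertices of any clique must share a bag in every tree decomposition; so some bag has ≥ 4 vertices and tw(G) ≥ 3. Combining the bounds, tw(G) = 3.

3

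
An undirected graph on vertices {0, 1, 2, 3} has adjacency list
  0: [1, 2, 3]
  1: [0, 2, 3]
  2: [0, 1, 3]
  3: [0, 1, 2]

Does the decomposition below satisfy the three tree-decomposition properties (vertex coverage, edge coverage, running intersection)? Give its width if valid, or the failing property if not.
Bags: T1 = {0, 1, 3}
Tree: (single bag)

No — vertex 2 appears in no bag.

A tree decomposition must satisfy three properties: every vertex lies in some bag; for every edge, both endpoints lie together in some bag; and for every vertex, the bags containing it form a connected subtree. Here vertex 2 appears in no bag, so the decomposition is invalid.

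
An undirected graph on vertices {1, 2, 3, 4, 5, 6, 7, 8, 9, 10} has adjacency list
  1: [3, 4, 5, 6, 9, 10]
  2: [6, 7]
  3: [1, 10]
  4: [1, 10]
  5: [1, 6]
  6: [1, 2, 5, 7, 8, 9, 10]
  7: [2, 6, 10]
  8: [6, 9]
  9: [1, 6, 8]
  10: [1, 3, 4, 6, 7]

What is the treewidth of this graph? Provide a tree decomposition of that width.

Every bag has size at most 3, so the width is 3 − 1 = 2 and tw(G) ≤ 2. For the lower bound, the 3 vertices {1, 3, 10} are pairwise adjacent, and any tree decomposition puts a clique entirely inside one bag — forcing width ≥ 2. Hence tw(G) = 2 exactly.

Treewidth 2.
Bags: B1 = {1, 6, 10}  B2 = {1, 3, 10}  B3 = {6, 7, 10}  B4 = {2, 6, 7}  B5 = {1, 5, 6}  B6 = {1, 6, 9}  B7 = {6, 8, 9}  B8 = {1, 4, 10}
Tree: B1–B2, B1–B3, B3–B4, B1–B5, B5–B6, B6–B7, B1–B8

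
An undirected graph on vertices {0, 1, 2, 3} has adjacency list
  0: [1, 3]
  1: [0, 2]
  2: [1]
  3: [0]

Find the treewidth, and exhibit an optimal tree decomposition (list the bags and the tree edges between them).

The largest bag has 2 vertices, giving width 1; this decomposition certifies tw(G) ≤ 1. G has an edge, so its treewidth is at least 1. Combining the bounds, tw(G) = 1.

Treewidth 1.
Bags: B1 = {0, 1}  B2 = {1, 2}  B3 = {0, 3}
Tree: B1–B2, B1–B3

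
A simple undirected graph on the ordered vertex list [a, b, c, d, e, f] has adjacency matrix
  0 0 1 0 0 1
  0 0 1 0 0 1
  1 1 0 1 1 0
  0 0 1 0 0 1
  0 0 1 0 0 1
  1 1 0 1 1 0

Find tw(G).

A width-2 tree decomposition is:
Bags: B1 = {c, d, f}  B2 = {b, c, f}  B3 = {a, c, f}  B4 = {c, e, f}
Tree: B1–B2, B2–B3, B3–B4
The largest bag has 3 vertices, giving width 2; this decomposition certifies tw(G) ≤ 2. For the lower bound, G contains the cycle d–c–b–f–d, so G is not a forest; only forests have treewidth ≤ 1, hence tw(G) ≥ 2. Combining the bounds, tw(G) = 2.

2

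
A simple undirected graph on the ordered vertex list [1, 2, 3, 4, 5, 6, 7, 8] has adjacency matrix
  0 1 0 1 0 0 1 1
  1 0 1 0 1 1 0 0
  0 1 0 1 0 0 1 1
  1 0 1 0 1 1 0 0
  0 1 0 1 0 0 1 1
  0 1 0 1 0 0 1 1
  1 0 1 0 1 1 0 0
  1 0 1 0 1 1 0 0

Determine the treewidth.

4

A width-4 tree decomposition is:
Bags: B1 = {2, 3, 4, 7, 8}  B2 = {2, 4, 5, 7, 8}  B3 = {1, 2, 4, 7, 8}  B4 = {2, 4, 6, 7, 8}
Tree: B1–B2, B2–B3, B3–B4
Each bag holds 5 vertices, so the decomposition has width 4, which upper-bounds the treewidth. For the lower bound: the 5 vertex sets {3,4}, {5,8}, {1,7}, {2}, {6} are disjoint, each induces a connected subgraph, and every pair is joined by at least one edge of G. Contracting each set to a single vertex therefore yields K_{5} as a minor, and since treewidth is minor-monotone, tw(G) ≥ tw(K_{5}) = 4. Therefore the treewidth is 4.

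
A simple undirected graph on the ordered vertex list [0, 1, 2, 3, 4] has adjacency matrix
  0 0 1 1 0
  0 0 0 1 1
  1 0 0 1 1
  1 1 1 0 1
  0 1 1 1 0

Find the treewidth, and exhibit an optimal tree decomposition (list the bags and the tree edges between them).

Treewidth 2.
One such decomposition:
Bags: B1 = {1, 3, 4}  B2 = {2, 3, 4}  B3 = {0, 2, 3}
Tree: B1–B2, B2–B3

The largest bag has 3 vertices, giving width 2; this decomposition certifies tw(G) ≤ 2. On the other hand G contains the 3-clique {1, 3, 4}. A clique must lie in a single bag of any decomposition, so no decomposition can have width below 2. Combining the bounds, tw(G) = 2.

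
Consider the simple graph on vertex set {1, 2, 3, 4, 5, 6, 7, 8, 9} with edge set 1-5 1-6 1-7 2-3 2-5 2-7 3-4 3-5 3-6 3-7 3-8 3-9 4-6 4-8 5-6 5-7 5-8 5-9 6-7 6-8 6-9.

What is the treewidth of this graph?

3

A width-3 tree decomposition is:
Bags: B1 = {3, 5, 6, 8}  B2 = {3, 4, 6, 8}  B3 = {3, 5, 6, 7}  B4 = {3, 5, 6, 9}  B5 = {2, 3, 5, 7}  B6 = {1, 5, 6, 7}
Tree: B1–B2, B1–B3, B3–B4, B3–B5, B3–B6
Each bag holds 4 vertices, so the decomposition has width 3, which upper-bounds the treewidth. On the other hand G contains the 4-clique {1, 5, 6, 7}. A clique must lie in a single bag of any decomposition, so no decomposition can have width below 3. Therefore the treewidth is 3.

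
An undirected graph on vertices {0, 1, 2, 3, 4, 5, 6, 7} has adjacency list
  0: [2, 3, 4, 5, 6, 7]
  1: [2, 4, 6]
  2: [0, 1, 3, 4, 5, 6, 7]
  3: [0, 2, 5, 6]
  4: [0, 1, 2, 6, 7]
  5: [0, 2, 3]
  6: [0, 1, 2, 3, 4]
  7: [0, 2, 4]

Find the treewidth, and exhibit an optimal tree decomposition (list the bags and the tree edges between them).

Treewidth 3.
One optimal decomposition is:
Bags: B1 = {0, 2, 4, 6}  B2 = {1, 2, 4, 6}  B3 = {0, 2, 3, 6}  B4 = {0, 2, 4, 7}  B5 = {0, 2, 3, 5}
Tree: B1–B2, B1–B3, B1–B4, B3–B5

The largest bag has 4 vertices, giving width 3; this decomposition certifies tw(G) ≤ 3. On the other hand G contains the 4-clique {0, 2, 3, 5}. A clique must lie in a single bag of any decomposition, so no decomposition can have width below 3. The upper and lower bounds meet at 3, so that is the treewidth.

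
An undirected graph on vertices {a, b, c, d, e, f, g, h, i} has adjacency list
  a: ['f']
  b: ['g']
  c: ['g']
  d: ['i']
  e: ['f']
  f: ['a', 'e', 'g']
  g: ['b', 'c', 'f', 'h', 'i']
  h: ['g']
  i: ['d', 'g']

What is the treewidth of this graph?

1

A width-1 tree decomposition is:
Bags: B1 = {g, h}  B2 = {b, g}  B3 = {c, g}  B4 = {f, g}  B5 = {g, i}  B6 = {a, f}  B7 = {e, f}  B8 = {d, i}
Tree: B1–B2, B1–B3, B3–B4, B4–B5, B4–B6, B6–B7, B5–B8
Each bag holds 2 vertices, so the decomposition has width 1, which upper-bounds the treewidth. Any graph with an edge has treewidth ≥ 1, and G has the edge h–g. The upper and lower bounds meet at 1, so that is the treewidth.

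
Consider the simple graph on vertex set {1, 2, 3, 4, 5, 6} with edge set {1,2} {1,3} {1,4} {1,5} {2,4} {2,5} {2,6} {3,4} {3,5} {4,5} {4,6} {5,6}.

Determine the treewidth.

3

A width-3 tree decomposition is:
Bags: B1 = {1, 2, 4, 5}  B2 = {1, 3, 4, 5}  B3 = {2, 4, 5, 6}
Tree: B1–B2, B1–B3
Each bag holds 4 vertices, so the decomposition has width 3, which upper-bounds the treewidth. For the lower bound, the 4 vertices {1, 2, 4, 5} are pairwise adjacent, and any tree decomposition puts a clique entirely inside one bag — forcing width ≥ 3. Therefore the treewidth is 3.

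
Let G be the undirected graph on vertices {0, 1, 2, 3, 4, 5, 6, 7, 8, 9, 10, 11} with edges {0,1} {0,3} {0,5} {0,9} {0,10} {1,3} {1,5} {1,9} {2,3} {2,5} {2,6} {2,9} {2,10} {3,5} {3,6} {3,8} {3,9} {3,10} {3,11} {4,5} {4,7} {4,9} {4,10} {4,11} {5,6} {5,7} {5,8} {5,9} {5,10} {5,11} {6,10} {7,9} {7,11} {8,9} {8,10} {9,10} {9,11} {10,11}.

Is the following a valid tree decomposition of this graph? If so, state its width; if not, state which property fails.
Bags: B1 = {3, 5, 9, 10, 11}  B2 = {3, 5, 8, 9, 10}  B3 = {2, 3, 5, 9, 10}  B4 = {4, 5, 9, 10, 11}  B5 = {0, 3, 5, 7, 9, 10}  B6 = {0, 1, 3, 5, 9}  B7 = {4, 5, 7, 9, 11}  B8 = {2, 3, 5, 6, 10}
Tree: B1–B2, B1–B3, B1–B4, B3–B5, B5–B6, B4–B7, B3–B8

A tree decomposition must satisfy three properties: every vertex lies in some bag; for every edge, both endpoints lie together in some bag; and for every vertex, the bags containing it form a connected subtree. Here bags containing vertex 7 are not connected in the tree, so the decomposition is invalid.

No — bags containing vertex 7 are not connected in the tree.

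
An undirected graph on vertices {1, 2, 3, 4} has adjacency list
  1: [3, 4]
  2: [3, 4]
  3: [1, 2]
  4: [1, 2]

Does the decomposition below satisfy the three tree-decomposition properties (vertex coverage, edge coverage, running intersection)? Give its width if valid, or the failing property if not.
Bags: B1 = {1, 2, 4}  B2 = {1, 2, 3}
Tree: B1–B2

Yes; width 2.

Every vertex of G appears in some bag (union = {1, 2, 3, 4}); every edge is covered by a bag; and for each vertex v the set of bags containing v is connected in the bag tree. The decomposition is therefore valid. The largest bag has 3 vertices, so the width is 2.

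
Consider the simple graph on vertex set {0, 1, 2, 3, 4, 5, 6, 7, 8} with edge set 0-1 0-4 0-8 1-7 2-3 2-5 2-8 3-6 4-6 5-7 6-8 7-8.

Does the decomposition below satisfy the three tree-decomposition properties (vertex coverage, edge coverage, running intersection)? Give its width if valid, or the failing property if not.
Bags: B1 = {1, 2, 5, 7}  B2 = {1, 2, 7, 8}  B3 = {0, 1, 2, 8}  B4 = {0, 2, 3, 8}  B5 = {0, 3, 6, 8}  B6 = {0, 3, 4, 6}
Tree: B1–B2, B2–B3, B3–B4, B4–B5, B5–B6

Vertex coverage: the bags together contain {0, 1, 2, 3, 4, 5, 6, 7, 8}, the full vertex set. Edge coverage: each edge of G has both endpoints in at least one bag. Running intersection: for every vertex, the bags containing it form a connected subtree. All three properties hold, so this is a valid tree decomposition of width max|bag| − 1 = 3, and hence tw(G) ≤ 3.

Yes; width 3.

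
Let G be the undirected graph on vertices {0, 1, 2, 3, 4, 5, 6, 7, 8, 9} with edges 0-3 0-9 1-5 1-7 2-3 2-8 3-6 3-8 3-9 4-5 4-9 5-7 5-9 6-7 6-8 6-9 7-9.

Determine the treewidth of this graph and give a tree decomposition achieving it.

Every bag has size at most 3, so the width is 3 − 1 = 2 and tw(G) ≤ 2. For the lower bound, the 3 vertices {2, 3, 8} are pairwise adjacent, and any tree decomposition puts a clique entirely inside one bag — forcing width ≥ 2. Therefore the treewidth is 2.

Treewidth 2.
One optimal decomposition is:
Bags: B1 = {3, 6, 9}  B2 = {6, 7, 9}  B3 = {0, 3, 9}  B4 = {5, 7, 9}  B5 = {3, 6, 8}  B6 = {4, 5, 9}  B7 = {2, 3, 8}  B8 = {1, 5, 7}
Tree: B1–B2, B1–B3, B2–B4, B1–B5, B4–B6, B5–B7, B4–B8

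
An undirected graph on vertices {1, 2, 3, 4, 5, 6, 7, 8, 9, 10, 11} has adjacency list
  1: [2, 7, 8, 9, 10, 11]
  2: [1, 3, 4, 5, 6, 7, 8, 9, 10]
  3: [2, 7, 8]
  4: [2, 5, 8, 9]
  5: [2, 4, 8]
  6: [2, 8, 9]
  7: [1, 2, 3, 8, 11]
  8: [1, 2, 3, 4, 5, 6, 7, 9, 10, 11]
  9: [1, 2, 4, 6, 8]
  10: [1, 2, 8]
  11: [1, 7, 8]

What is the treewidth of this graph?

A width-3 tree decomposition is:
Bags: B1 = {2, 6, 8, 9}  B2 = {2, 4, 8, 9}  B3 = {1, 2, 8, 9}  B4 = {1, 2, 7, 8}  B5 = {2, 4, 5, 8}  B6 = {1, 7, 8, 11}  B7 = {1, 2, 8, 10}  B8 = {2, 3, 7, 8}
Tree: B1–B2, B1–B3, B3–B4, B2–B5, B4–B6, B3–B7, B4–B8
Each bag holds 4 vertices, so the decomposition has width 3, which upper-bounds the treewidth. For the lower bound, the 4 vertices {1, 2, 8, 9} are pairwise adjacent, and any tree decomposition puts a clique entirely inside one bag — forcing width ≥ 3. The upper and lower bounds meet at 3, so that is the treewidth.

3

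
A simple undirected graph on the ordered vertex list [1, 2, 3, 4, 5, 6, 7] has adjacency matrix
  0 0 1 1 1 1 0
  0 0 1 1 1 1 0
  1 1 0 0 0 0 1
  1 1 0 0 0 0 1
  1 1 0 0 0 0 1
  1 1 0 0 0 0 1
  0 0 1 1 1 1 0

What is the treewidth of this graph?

3

A width-3 tree decomposition is:
Bags: B1 = {1, 2, 6, 7}  B2 = {1, 2, 5, 7}  B3 = {1, 2, 3, 7}  B4 = {1, 2, 4, 7}
Tree: B1–B2, B2–B3, B3–B4
Each bag holds 4 vertices, so the decomposition has width 3, which upper-bounds the treewidth. For the lower bound: the 4 vertex sets {1,6}, {5,7}, {2}, {3} are disjoint, each induces a connected subgraph, and every pair is joined by at least one edge of G. Contracting each set to a single vertex therefore yields K_{4} as a minor, and since treewidth is minor-monotone, tw(G) ≥ tw(K_{4}) = 3. Combining the bounds, tw(G) = 3.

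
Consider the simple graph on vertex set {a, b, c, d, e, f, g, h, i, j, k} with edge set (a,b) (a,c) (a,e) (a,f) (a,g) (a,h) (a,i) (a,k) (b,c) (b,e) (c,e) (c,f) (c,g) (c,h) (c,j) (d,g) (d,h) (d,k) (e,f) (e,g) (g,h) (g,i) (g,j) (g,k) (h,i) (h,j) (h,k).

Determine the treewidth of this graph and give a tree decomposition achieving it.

Treewidth 3.
One optimal decomposition is:
Bags: B1 = {a, c, e, g}  B2 = {a, c, e, f}  B3 = {a, c, g, h}  B4 = {a, b, c, e}  B5 = {a, g, h, k}  B6 = {c, g, h, j}  B7 = {d, g, h, k}  B8 = {a, g, h, i}
Tree: B1–B2, B1–B3, B2–B4, B3–B5, B3–B6, B5–B7, B5–B8

Every bag has size at most 4, so the width is 4 − 1 = 3 and tw(G) ≤ 3. Conversely, {a, c, e, g} is a clique of size 4, and the vertices of any clique must share a bag in every tree decomposition; so some bag has ≥ 4 vertices and tw(G) ≥ 3. Combining the bounds, tw(G) = 3.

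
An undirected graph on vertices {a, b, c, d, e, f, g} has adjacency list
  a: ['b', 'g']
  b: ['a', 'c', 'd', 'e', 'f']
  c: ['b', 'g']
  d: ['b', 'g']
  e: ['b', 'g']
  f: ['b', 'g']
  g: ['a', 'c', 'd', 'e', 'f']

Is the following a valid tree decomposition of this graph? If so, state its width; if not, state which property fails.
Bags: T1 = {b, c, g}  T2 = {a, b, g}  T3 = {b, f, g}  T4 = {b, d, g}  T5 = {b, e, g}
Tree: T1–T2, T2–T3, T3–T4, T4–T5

Vertex coverage: the bags together contain {a, b, c, d, e, f, g}, the full vertex set. Edge coverage: each edge of G has both endpoints in at least one bag. Running intersection: for every vertex, the bags containing it form a connected subtree. All three properties hold, so this is a valid tree decomposition of width max|bag| − 1 = 2, and hence tw(G) ≤ 2.

Yes; width 2.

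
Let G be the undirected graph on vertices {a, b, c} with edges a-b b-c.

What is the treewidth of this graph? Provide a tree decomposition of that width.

Treewidth 1.
One such decomposition:
Bags: B1 = {b, c}  B2 = {a, b}
Tree: B1–B2

Each bag holds 2 vertices, so the decomposition has width 1, which upper-bounds the treewidth. Any graph with an edge has treewidth ≥ 1, and G has the edge b–c. Therefore the treewidth is 1.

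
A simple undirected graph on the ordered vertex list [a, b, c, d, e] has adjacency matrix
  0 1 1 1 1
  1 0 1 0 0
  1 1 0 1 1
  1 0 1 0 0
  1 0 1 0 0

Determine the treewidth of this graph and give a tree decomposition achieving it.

Every bag has size at most 3, so the width is 3 − 1 = 2 and tw(G) ≤ 2. Conversely, {a, c, d} is a clique of size 3, and the vertices of any clique must share a bag in every tree decomposition; so some bag has ≥ 3 vertices and tw(G) ≥ 2. Therefore the treewidth is 2.

Treewidth 2.
One such decomposition:
Bags: B1 = {a, b, c}  B2 = {a, c, e}  B3 = {a, c, d}
Tree: B1–B2, B2–B3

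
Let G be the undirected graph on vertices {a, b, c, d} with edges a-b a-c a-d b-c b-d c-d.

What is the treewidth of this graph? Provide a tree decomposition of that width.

With just one bag of size 4, the width is 4 − 1 = 3, so tw(G) ≤ 3. For the lower bound, the 4 vertices {a, b, c, d} are pairwise adjacent, and any tree decomposition puts a clique entirely inside one bag — forcing width ≥ 3. Therefore the treewidth is 3.

Treewidth 3.
One such decomposition:
Bags: B1 = {a, b, c, d}
Tree: (single bag)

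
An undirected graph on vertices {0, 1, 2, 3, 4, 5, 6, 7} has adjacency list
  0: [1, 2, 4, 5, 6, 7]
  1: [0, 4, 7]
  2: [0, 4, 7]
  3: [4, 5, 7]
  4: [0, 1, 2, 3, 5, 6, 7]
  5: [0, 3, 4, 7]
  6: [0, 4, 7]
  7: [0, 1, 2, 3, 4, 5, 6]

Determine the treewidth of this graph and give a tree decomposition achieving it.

Treewidth 3.
One such decomposition:
Bags: B1 = {0, 4, 6, 7}  B2 = {0, 2, 4, 7}  B3 = {0, 4, 5, 7}  B4 = {3, 4, 5, 7}  B5 = {0, 1, 4, 7}
Tree: B1–B2, B1–B3, B3–B4, B3–B5

Every bag has size at most 4, so the width is 4 − 1 = 3 and tw(G) ≤ 3. For the lower bound, the 4 vertices {0, 1, 4, 7} are pairwise adjacent, and any tree decomposition puts a clique entirely inside one bag — forcing width ≥ 3. The upper and lower bounds meet at 3, so that is the treewidth.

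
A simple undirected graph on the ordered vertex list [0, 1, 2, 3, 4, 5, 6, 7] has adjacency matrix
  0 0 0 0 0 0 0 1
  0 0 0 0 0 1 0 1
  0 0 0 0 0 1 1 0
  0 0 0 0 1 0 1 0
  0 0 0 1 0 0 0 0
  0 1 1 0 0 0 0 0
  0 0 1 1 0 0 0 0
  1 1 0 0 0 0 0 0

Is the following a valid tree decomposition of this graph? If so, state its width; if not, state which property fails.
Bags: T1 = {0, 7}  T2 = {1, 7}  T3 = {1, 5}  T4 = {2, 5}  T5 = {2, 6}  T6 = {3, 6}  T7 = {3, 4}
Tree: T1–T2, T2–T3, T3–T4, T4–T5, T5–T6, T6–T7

Vertex coverage: the bags together contain {0, 1, 2, 3, 4, 5, 6, 7}, the full vertex set. Edge coverage: each edge of G has both endpoints in at least one bag. Running intersection: for every vertex, the bags containing it form a connected subtree. All three properties hold, so this is a valid tree decomposition of width max|bag| − 1 = 1, and hence tw(G) ≤ 1.

Yes; width 1.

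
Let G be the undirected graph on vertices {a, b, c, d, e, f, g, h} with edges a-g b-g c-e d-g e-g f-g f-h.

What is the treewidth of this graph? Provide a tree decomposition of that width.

The largest bag has 2 vertices, giving width 1; this decomposition certifies tw(G) ≤ 1. Any graph with an edge has treewidth ≥ 1, and G has the edge e–g. The upper and lower bounds meet at 1, so that is the treewidth.

Treewidth 1.
Bags: B1 = {e, g}  B2 = {c, e}  B3 = {d, g}  B4 = {a, g}  B5 = {f, g}  B6 = {b, g}  B7 = {f, h}
Tree: B1–B2, B1–B3, B3–B4, B3–B5, B3–B6, B5–B7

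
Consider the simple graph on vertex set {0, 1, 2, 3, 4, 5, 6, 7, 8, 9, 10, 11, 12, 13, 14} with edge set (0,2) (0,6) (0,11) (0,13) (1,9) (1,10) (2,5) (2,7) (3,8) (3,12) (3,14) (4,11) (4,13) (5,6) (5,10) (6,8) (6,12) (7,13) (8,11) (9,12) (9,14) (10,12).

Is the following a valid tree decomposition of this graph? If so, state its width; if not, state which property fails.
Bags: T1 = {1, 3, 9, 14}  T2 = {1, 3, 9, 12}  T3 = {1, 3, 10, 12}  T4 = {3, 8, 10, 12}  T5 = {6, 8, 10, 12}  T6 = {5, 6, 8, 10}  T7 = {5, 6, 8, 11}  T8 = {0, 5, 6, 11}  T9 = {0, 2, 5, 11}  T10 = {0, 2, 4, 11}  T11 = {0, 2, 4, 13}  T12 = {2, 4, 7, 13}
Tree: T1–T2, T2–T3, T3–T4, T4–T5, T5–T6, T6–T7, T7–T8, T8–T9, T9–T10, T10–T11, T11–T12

Yes; width 3.

Vertex coverage: the bags together contain {0, 1, 2, 3, 4, 5, 6, 7, 8, 9, 10, 11, 12, 13, 14}, the full vertex set. Edge coverage: each edge of G has both endpoints in at least one bag. Running intersection: for every vertex, the bags containing it form a connected subtree. All three properties hold, so this is a valid tree decomposition of width max|bag| − 1 = 3, and hence tw(G) ≤ 3.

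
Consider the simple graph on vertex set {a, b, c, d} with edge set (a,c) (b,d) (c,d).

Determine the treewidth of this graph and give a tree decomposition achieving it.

Treewidth 1.
One such decomposition:
Bags: B1 = {b, d}  B2 = {c, d}  B3 = {a, c}
Tree: B1–B2, B2–B3

Every bag has size at most 2, so the width is 2 − 1 = 1 and tw(G) ≤ 1. Since G has at least one edge (e.g. b–d), it is not an edgeless graph, so tw(G) ≥ 1. Hence tw(G) = 1 exactly.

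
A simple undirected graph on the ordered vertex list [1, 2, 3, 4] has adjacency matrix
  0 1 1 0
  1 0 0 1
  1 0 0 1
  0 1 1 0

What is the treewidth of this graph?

A width-2 tree decomposition is:
Bags: B1 = {1, 2, 3}  B2 = {2, 3, 4}
Tree: B1–B2
Each bag holds 3 vertices, so the decomposition has width 2, which upper-bounds the treewidth. The edges 2–1–3–4–2 form a cycle, so G is not a tree and its treewidth is at least 2. Combining the bounds, tw(G) = 2.

2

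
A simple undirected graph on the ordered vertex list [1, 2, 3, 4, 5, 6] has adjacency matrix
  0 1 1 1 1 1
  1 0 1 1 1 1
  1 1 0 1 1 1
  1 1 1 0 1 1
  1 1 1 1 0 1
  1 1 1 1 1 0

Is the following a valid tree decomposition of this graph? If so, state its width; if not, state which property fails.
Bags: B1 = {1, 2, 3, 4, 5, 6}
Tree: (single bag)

Checking the three conditions: (i) the bags cover all of {1, 2, 3, 4, 5, 6}; (ii) for each edge, some bag contains both endpoints; (iii) the bags containing any fixed vertex form a subtree. All hold, so the decomposition is valid with width 6 − 1 = 5.

Yes; width 5.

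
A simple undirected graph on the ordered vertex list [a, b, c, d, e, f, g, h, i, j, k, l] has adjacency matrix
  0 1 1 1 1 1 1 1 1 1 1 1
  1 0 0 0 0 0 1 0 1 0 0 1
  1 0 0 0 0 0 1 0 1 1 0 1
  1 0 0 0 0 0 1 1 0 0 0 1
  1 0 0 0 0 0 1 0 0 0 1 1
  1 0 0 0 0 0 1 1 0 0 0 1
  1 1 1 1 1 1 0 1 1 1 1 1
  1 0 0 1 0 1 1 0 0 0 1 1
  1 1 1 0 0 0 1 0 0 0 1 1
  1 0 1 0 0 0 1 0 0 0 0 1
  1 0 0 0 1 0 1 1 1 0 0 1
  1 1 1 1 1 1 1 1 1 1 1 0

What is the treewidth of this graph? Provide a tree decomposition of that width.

Every bag has size at most 5, so the width is 5 − 1 = 4 and tw(G) ≤ 4. For the lower bound, the 5 vertices {a, d, g, h, l} are pairwise adjacent, and any tree decomposition puts a clique entirely inside one bag — forcing width ≥ 4. Therefore the treewidth is 4.

Treewidth 4.
One optimal decomposition is:
Bags: B1 = {a, f, g, h, l}  B2 = {a, g, h, k, l}  B3 = {a, e, g, k, l}  B4 = {a, g, i, k, l}  B5 = {a, d, g, h, l}  B6 = {a, b, g, i, l}  B7 = {a, c, g, i, l}  B8 = {a, c, g, j, l}
Tree: B1–B2, B2–B3, B2–B4, B1–B5, B4–B6, B6–B7, B7–B8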